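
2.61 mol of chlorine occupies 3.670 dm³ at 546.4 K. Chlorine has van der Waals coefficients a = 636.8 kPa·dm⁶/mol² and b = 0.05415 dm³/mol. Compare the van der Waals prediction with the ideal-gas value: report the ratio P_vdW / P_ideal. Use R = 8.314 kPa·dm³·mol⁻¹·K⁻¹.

P_vdW / P_ideal ≈ 0.9404

Ideal: P_ideal = nRT/V = (2.61)(8.314)(546.4)/3.670 = 3230.69 kPa
vdW: P = nRT/(V − nb) − a n²/V² = 11856.6/3.52867 − 4337.95/13.4689 = 3360.08 − 322.072 = 3038.01 kPa
Ratio = 3038.01/3230.69 = 0.9404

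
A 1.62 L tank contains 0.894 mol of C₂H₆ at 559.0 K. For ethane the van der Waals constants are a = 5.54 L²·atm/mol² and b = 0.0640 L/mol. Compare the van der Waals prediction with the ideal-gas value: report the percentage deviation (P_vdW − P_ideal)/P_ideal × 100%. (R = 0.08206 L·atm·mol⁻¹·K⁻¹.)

-3.00 %

Ideal: P_ideal = nRT/V = (0.894)(0.08206)(559.0)/1.62 = 25.3143 atm
vdW: P = nRT/(V − nb) − a n²/V² = 41.0092/1.56278 − 4.42777/2.62440 = 26.2412 − 1.68716 = 24.5540 atm
% deviation = (24.5540 − 25.3143)/25.3143 × 100% = -3.00%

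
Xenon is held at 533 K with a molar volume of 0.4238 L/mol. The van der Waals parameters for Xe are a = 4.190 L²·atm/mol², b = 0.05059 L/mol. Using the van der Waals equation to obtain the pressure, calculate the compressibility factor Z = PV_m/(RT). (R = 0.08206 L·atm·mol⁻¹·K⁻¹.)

Z ≈ 0.9095

P = RT/(V_m − b) − a/V_m² = (0.08206)(533)/(0.4238 − 0.05059) − 4.190/(0.4238)²
  = 43.738/0.37321 − 23.329 = 117.19 − 23.329 = 93.86 atm
Z = PV_m/(RT) = (93.86)(0.4238)/((0.08206)(533)) = 39.778/43.738 = 0.9095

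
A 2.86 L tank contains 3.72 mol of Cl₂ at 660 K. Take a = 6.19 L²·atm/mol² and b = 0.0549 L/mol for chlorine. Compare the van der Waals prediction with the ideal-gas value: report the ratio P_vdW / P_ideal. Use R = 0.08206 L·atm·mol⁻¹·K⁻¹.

Ideal: P_ideal = nRT/V = (3.72)(0.08206)(660)/2.86 = 70.4454 atm
vdW: P = nRT/(V − nb) − a n²/V² = 201.474/2.65577 − 85.6597/8.17960 = 75.8627 − 10.4724 = 65.3903 atm
Ratio = 65.3903/70.4454 = 0.9282

P_vdW / P_ideal ≈ 0.9282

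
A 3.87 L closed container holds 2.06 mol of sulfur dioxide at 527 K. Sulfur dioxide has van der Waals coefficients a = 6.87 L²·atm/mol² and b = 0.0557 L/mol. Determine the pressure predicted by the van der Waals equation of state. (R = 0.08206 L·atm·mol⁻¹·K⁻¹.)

P = nRT/(V − nb) − a n²/V²
nRT/(V − nb) = (2.06)(0.08206)(527)/(3.87 − 2.06×0.0557) = 89.086/3.7553 = 23.723 atm
a n²/V² = (6.87)(2.06)²/(3.87)² = 1.9466 atm
P = 23.723 − 1.9466 = 21.78 atm

P ≈ 21.78 atm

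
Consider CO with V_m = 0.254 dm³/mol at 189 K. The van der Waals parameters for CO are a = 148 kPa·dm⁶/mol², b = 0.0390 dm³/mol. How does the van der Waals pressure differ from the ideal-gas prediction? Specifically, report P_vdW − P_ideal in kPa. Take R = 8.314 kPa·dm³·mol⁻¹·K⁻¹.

ΔP ≈ -1172 kPa

Ideal: P_ideal = RT/V_m = (8.314)(189)/0.254 = 6186.40 kPa
vdW: P = RT/(V_m − b) − a/V_m² = 1571.35/0.215000 − 148/0.0645160 = 7308.60 − 2294.00 = 5014.60 kPa
ΔP = 5014.60 − 6186.40 = -1172 kPa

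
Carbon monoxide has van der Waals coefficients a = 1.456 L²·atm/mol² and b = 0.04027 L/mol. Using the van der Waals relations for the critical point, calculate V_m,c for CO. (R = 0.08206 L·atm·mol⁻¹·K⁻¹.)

V_m,c ≈ 0.1208 L/mol

For a van der Waals gas, V_m,c = 3b.
V_m,c = 3×0.04027 = 0.1208 L/mol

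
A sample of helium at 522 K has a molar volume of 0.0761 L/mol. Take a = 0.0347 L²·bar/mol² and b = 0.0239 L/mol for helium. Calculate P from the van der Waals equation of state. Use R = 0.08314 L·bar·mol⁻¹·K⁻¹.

P = RT/(V_m − b) − a/V_m²
RT/(V_m − b) = (0.08314)(522)/(0.0761 − 0.0239) = 43.399/0.052200 = 831.40 bar
a/V_m² = 0.0347/(0.0761)² = 5.9918 bar
P = 831.40 − 5.9918 = 825.4 bar

P ≈ 825.4 bar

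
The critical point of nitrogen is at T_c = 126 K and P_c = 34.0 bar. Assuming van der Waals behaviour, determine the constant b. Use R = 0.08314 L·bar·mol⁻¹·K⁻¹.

b ≈ 0.03851 L/mol

From T_c = 8a/(27Rb) and P_c = a/(27b²): b = R T_c/(8 P_c).
b = (0.08314)(126)/(8×34.0) = 10.476/272.00 = 0.03851 L/mol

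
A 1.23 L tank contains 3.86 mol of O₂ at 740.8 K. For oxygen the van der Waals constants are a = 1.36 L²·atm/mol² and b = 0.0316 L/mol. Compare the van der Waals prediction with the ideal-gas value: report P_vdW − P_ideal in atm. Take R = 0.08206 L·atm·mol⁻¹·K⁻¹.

Ideal: P_ideal = nRT/V = (3.86)(0.08206)(740.8)/1.23 = 190.772 atm
vdW: P = nRT/(V − nb) − a n²/V² = 234.650/1.10802 − 20.2635/1.51290 = 211.774 − 13.3938 = 198.380 atm
ΔP = 198.380 − 190.772 = 7.61 atm

ΔP ≈ 7.61 atm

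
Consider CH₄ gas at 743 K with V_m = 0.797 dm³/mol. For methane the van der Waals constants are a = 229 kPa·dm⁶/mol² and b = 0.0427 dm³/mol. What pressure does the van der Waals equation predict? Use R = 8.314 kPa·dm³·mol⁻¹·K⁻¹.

P ≈ 7829 kPa

P = RT/(V_m − b) − a/V_m²
RT/(V_m − b) = (8.314)(743)/(0.797 − 0.0427) = 6177.3/0.75430 = 8189.4 kPa
a/V_m² = 229/(0.797)² = 360.51 kPa
P = 8189.4 − 360.51 = 7829 kPa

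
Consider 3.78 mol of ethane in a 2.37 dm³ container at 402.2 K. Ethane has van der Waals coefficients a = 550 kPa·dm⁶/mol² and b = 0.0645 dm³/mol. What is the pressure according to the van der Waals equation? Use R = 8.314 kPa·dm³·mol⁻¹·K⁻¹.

P ≈ 4546 kPa

P = nRT/(V − nb) − a n²/V²
nRT/(V − nb) = (3.78)(8.314)(402.2)/(2.37 − 3.78×0.0645) = 12640/2.1262 = 5944.9 kPa
a n²/V² = (550)(3.78)²/(2.37)² = 1399.1 kPa
P = 5944.9 − 1399.1 = 4546 kPa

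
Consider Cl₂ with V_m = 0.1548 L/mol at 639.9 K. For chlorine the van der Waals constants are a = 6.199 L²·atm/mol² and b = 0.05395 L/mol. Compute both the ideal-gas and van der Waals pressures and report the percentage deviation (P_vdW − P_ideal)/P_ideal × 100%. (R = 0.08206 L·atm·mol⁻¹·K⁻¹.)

-22.77 %

Ideal: P_ideal = RT/V_m = (0.08206)(639.9)/0.1548 = 339.213 atm
vdW: P = RT/(V_m − b) − a/V_m² = 52.5102/0.100850 − 6.199/0.0239630 = 520.676 − 258.690 = 261.986 atm
% deviation = (261.986 − 339.213)/339.213 × 100% = -22.77%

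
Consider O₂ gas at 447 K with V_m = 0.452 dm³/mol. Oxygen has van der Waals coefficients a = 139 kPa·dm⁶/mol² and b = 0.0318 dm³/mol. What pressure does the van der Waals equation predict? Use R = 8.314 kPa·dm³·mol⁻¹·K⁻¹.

P ≈ 8164 kPa

P = RT/(V_m − b) − a/V_m²
RT/(V_m − b) = (8.314)(447)/(0.452 − 0.0318) = 3716.4/0.42020 = 8844.4 kPa
a/V_m² = 139/(0.452)² = 680.36 kPa
P = 8844.4 − 680.36 = 8164 kPa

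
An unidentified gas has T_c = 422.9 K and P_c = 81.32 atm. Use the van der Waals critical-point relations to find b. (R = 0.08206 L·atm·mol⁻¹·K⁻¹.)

b ≈ 0.05334 L/mol

From T_c = 8a/(27Rb) and P_c = a/(27b²): b = R T_c/(8 P_c).
b = (0.08206)(422.9)/(8×81.32) = 34.703/650.56 = 0.05334 L/mol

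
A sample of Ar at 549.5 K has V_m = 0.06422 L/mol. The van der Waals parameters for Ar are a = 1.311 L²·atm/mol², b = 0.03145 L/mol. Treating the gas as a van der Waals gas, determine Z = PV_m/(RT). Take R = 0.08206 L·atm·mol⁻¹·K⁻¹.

P = RT/(V_m − b) − a/V_m² = (0.08206)(549.5)/(0.06422 − 0.03145) − 1.311/(0.06422)²
  = 45.092/0.032770 − 317.88 = 1376.0 − 317.88 = 1058.1 atm
Z = PV_m/(RT) = (1058.1)(0.06422)/((0.08206)(549.5)) = 67.951/45.092 = 1.507

Z ≈ 1.507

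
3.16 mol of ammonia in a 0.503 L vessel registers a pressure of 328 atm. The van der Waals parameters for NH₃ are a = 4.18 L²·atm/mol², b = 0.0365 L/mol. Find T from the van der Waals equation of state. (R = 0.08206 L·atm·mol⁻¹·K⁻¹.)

T ≈ 737.0 K

T = (P + a n²/V²)(V − nb)/(nR)
P + a n²/V² = 328 + (4.18)(3.16)²/(0.503)² = 492.97 atm
V − nb = 0.503 − (3.16)(0.0365) = 0.38766 L
T = (492.97)(0.38766)/((3.16)(0.08206)) = 737.0 K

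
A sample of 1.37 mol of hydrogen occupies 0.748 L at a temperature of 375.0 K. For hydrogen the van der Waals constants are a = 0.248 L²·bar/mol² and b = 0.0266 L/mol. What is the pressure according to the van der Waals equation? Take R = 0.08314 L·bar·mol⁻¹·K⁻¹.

P = nRT/(V − nb) − a n²/V²
nRT/(V − nb) = (1.37)(0.08314)(375.0)/(0.748 − 1.37×0.0266) = 42.713/0.71156 = 60.027 bar
a n²/V² = (0.248)(1.37)²/(0.748)² = 0.83194 bar
P = 60.027 − 0.83194 = 59.20 bar

P ≈ 59.20 bar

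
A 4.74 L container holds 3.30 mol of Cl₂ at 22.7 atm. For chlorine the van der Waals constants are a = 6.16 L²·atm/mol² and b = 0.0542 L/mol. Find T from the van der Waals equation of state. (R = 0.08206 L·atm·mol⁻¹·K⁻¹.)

T = (P + a n²/V²)(V − nb)/(nR)
P + a n²/V² = 22.7 + (6.16)(3.30)²/(4.74)² = 25.686 atm
V − nb = 4.74 − (3.30)(0.0542) = 4.5611 L
T = (25.686)(4.5611)/((3.30)(0.08206)) = 432.6 K

T ≈ 432.6 K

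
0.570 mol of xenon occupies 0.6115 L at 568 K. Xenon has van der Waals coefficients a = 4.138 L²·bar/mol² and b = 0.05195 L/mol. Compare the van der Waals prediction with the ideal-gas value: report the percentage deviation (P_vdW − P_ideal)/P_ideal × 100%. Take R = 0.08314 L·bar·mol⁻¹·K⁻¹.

-3.08 %

Ideal: P_ideal = nRT/V = (0.570)(0.08314)(568)/0.6115 = 44.0187 bar
vdW: P = nRT/(V − nb) − a n²/V² = 26.9174/0.581889 − 1.34444/0.373932 = 46.2587 − 3.59541 = 42.6633 bar
% deviation = (42.6633 − 44.0187)/44.0187 × 100% = -3.08%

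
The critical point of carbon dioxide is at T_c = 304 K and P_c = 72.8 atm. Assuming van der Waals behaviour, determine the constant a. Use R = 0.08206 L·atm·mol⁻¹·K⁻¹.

a ≈ 3.606 L²·atm/mol²

From T_c = 8a/(27Rb) and P_c = a/(27b²): a = 27 R² T_c²/(64 P_c).
a = 27×(0.08206)²×(304)²/(64×72.8) = 16803/4659.2 = 3.606 L²·atm/mol²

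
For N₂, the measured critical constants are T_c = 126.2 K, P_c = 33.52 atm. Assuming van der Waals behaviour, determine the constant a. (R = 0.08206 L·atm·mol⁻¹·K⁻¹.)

a ≈ 1.350 L²·atm/mol²

From T_c = 8a/(27Rb) and P_c = a/(27b²): a = 27 R² T_c²/(64 P_c).
a = 27×(0.08206)²×(126.2)²/(64×33.52) = 2895.6/2145.3 = 1.350 L²·atm/mol²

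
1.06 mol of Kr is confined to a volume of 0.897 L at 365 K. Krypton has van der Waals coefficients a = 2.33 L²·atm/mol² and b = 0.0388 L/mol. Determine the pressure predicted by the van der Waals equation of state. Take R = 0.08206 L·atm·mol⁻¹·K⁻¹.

P = nRT/(V − nb) − a n²/V²
nRT/(V − nb) = (1.06)(0.08206)(365)/(0.897 − 1.06×0.0388) = 31.749/0.85587 = 37.096 atm
a n²/V² = (2.33)(1.06)²/(0.897)² = 3.2537 atm
P = 37.096 − 3.2537 = 33.84 atm

P ≈ 33.84 atm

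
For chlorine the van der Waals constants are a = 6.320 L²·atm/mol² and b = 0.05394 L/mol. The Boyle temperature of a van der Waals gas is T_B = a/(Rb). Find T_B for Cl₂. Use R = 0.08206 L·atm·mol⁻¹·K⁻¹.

T_B ≈ 1428 K

For a van der Waals gas the second virial coefficient B₂ = b − a/(RT) vanishes at T_B = a/(Rb).
T_B = 6.320/(0.08206×0.05394) = 6.320/0.0044263 = 1428 K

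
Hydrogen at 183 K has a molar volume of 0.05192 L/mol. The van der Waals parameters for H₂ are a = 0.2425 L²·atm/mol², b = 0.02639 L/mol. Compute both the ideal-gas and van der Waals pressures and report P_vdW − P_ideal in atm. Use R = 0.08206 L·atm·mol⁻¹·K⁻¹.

Ideal: P_ideal = RT/V_m = (0.08206)(183)/0.05192 = 289.233 atm
vdW: P = RT/(V_m − b) − a/V_m² = 15.0170/0.0255300 − 0.2425/0.00269569 = 588.210 − 89.9584 = 498.252 atm
ΔP = 498.252 − 289.233 = 209.0 atm

ΔP ≈ 209.0 atm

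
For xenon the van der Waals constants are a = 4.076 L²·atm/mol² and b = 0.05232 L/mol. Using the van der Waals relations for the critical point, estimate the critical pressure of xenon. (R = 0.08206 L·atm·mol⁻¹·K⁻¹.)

P_c ≈ 55.15 atm

For a van der Waals gas, P_c = a/(27b²).
P_c = 4.076/(27×(0.05232)²) = 4.076/0.073909 = 55.15 atm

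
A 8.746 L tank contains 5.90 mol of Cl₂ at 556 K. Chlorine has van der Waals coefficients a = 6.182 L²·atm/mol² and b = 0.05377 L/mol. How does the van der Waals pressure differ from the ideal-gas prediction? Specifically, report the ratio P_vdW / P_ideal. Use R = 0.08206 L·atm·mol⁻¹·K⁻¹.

P_vdW / P_ideal ≈ 0.9462

Ideal: P_ideal = nRT/V = (5.90)(0.08206)(556)/8.746 = 30.7786 atm
vdW: P = nRT/(V − nb) − a n²/V² = 269.190/8.42876 − 215.195/76.4925 = 31.9371 − 2.81328 = 29.1238 atm
Ratio = 29.1238/30.7786 = 0.9462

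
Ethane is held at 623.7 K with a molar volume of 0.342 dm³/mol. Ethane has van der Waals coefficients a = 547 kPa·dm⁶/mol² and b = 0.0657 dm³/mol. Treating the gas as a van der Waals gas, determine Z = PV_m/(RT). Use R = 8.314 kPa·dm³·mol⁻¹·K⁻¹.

P = RT/(V_m − b) − a/V_m² = (8.314)(623.7)/(0.342 − 0.0657) − 547/(0.342)²
  = 5185.4/0.27630 − 4676.7 = 18767 − 4676.7 = 14090 kPa
Z = PV_m/(RT) = (14090)(0.342)/((8.314)(623.7)) = 4818.8/5185.4 = 0.9293

Z ≈ 0.9293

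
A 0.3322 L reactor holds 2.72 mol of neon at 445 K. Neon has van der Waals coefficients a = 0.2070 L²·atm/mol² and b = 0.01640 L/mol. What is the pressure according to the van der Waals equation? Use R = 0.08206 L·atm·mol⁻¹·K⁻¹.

P ≈ 331.5 atm

P = nRT/(V − nb) − a n²/V²
nRT/(V − nb) = (2.72)(0.08206)(445)/(0.3322 − 2.72×0.01640) = 99.325/0.28759 = 345.37 atm
a n²/V² = (0.2070)(2.72)²/(0.3322)² = 13.877 atm
P = 345.37 − 13.877 = 331.5 atm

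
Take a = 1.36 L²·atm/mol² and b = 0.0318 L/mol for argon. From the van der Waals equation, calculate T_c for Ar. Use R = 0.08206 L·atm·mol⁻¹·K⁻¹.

T_c ≈ 154.4 K

For a van der Waals gas, T_c = 8a/(27Rb).
T_c = 8×1.36/(27×0.08206×0.0318) = 10.880/0.070457 = 154.4 K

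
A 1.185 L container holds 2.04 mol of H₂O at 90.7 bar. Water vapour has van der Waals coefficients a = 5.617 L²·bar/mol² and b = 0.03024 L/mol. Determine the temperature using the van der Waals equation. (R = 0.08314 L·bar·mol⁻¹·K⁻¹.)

T ≈ 711.0 K

T = (P + a n²/V²)(V − nb)/(nR)
P + a n²/V² = 90.7 + (5.617)(2.04)²/(1.185)² = 107.35 bar
V − nb = 1.185 − (2.04)(0.03024) = 1.1233 L
T = (107.35)(1.1233)/((2.04)(0.08314)) = 711.0 K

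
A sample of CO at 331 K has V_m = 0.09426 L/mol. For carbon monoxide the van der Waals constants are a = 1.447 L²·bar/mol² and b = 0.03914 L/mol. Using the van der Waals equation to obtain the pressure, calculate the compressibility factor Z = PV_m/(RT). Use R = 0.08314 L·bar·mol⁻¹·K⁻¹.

Z ≈ 1.152

P = RT/(V_m − b) − a/V_m² = (0.08314)(331)/(0.09426 − 0.03914) − 1.447/(0.09426)²
  = 27.519/0.055120 − 162.86 = 499.26 − 162.86 = 336.40 bar
Z = PV_m/(RT) = (336.40)(0.09426)/((0.08314)(331)) = 31.709/27.519 = 1.152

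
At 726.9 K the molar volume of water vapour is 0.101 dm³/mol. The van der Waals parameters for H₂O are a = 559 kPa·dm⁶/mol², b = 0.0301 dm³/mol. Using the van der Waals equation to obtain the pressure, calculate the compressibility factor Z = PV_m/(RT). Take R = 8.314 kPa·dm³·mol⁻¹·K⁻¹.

P = RT/(V_m − b) − a/V_m² = (8.314)(726.9)/(0.101 − 0.0301) − 559/(0.101)²
  = 6043.4/0.070900 − 54799 = 85238 − 54799 = 30439 kPa
Z = PV_m/(RT) = (30439)(0.101)/((8.314)(726.9)) = 3074.3/6043.4 = 0.5087

Z ≈ 0.5087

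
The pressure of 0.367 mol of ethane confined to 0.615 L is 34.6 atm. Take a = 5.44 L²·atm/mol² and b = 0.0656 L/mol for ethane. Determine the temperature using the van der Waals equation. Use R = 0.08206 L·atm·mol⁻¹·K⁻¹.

T ≈ 716.9 K

T = (P + a n²/V²)(V − nb)/(nR)
P + a n²/V² = 34.6 + (5.44)(0.367)²/(0.615)² = 36.537 atm
V − nb = 0.615 − (0.367)(0.0656) = 0.59092 L
T = (36.537)(0.59092)/((0.367)(0.08206)) = 716.9 K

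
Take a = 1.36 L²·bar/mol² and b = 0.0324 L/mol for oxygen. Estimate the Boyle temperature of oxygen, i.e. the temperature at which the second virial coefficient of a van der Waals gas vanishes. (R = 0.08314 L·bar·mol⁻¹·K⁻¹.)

T_B ≈ 504.9 K

For a van der Waals gas the second virial coefficient B₂ = b − a/(RT) vanishes at T_B = a/(Rb).
T_B = 1.36/(0.08314×0.0324) = 1.36/0.0026937 = 504.9 K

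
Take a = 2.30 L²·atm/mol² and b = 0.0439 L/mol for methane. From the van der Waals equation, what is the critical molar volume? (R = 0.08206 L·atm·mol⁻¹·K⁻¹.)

V_m,c ≈ 0.1317 L/mol

For a van der Waals gas, V_m,c = 3b.
V_m,c = 3×0.0439 = 0.1317 L/mol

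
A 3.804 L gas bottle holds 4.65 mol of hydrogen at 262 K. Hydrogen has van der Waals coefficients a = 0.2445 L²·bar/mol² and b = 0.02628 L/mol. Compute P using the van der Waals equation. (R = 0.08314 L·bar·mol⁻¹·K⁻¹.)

P ≈ 27.15 bar

P = nRT/(V − nb) − a n²/V²
nRT/(V − nb) = (4.65)(0.08314)(262)/(3.804 − 4.65×0.02628) = 101.29/3.6818 = 27.511 bar
a n²/V² = (0.2445)(4.65)²/(3.804)² = 0.36535 bar
P = 27.511 − 0.36535 = 27.15 bar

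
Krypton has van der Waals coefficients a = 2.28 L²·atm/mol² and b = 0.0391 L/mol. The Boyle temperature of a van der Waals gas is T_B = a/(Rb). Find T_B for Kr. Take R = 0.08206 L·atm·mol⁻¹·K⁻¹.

T_B ≈ 710.6 K

For a van der Waals gas the second virial coefficient B₂ = b − a/(RT) vanishes at T_B = a/(Rb).
T_B = 2.28/(0.08206×0.0391) = 2.28/0.0032085 = 710.6 K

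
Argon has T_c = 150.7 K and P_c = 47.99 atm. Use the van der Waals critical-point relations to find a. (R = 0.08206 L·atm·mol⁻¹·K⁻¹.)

a ≈ 1.344 L²·atm/mol²

From T_c = 8a/(27Rb) and P_c = a/(27b²): a = 27 R² T_c²/(64 P_c).
a = 27×(0.08206)²×(150.7)²/(64×47.99) = 4129.1/3071.4 = 1.344 L²·atm/mol²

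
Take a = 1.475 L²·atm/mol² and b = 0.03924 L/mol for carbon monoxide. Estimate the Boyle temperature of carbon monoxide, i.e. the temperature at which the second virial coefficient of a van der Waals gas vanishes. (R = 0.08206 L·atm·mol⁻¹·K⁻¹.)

T_B ≈ 458.1 K

For a van der Waals gas the second virial coefficient B₂ = b − a/(RT) vanishes at T_B = a/(Rb).
T_B = 1.475/(0.08206×0.03924) = 1.475/0.0032200 = 458.1 K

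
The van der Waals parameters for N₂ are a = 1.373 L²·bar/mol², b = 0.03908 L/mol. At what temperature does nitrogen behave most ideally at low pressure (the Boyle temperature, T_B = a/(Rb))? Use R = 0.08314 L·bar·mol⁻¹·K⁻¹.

For a van der Waals gas the second virial coefficient B₂ = b − a/(RT) vanishes at T_B = a/(Rb).
T_B = 1.373/(0.08314×0.03908) = 1.373/0.0032491 = 422.6 K

T_B ≈ 422.6 K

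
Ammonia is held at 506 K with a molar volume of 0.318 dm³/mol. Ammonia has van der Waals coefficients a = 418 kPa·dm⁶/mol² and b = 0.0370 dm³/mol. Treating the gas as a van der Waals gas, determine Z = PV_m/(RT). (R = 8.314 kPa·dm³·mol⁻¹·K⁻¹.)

Z ≈ 0.8192

P = RT/(V_m − b) − a/V_m² = (8.314)(506)/(0.318 − 0.0370) − 418/(0.318)²
  = 4206.9/0.28100 − 4133.5 = 14971 − 4133.5 = 10838 kPa
Z = PV_m/(RT) = (10838)(0.318)/((8.314)(506)) = 3446.5/4206.9 = 0.8192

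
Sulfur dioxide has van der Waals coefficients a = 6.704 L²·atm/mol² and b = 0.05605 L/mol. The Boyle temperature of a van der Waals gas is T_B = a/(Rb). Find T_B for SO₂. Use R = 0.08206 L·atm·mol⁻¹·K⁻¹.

T_B ≈ 1458 K

For a van der Waals gas the second virial coefficient B₂ = b − a/(RT) vanishes at T_B = a/(Rb).
T_B = 6.704/(0.08206×0.05605) = 6.704/0.0045995 = 1458 K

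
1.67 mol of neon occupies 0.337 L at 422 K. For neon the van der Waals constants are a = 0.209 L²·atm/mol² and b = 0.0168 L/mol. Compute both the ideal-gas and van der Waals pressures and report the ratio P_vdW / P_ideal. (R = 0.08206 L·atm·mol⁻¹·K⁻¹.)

Ideal: P_ideal = nRT/V = (1.67)(0.08206)(422)/0.337 = 171.605 atm
vdW: P = nRT/(V − nb) − a n²/V² = 57.8310/0.308944 − 0.582880/0.113569 = 187.189 − 5.13239 = 182.057 atm
Ratio = 182.057/171.605 = 1.061

P_vdW / P_ideal ≈ 1.061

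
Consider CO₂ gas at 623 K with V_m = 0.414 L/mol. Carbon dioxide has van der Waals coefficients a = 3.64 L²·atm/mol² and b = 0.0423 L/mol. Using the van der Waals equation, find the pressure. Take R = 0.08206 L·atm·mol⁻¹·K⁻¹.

P = RT/(V_m − b) − a/V_m²
RT/(V_m − b) = (0.08206)(623)/(0.414 − 0.0423) = 51.123/0.37170 = 137.54 atm
a/V_m² = 3.64/(0.414)² = 21.237 atm
P = 137.54 − 21.237 = 116.3 atm

P ≈ 116.3 atm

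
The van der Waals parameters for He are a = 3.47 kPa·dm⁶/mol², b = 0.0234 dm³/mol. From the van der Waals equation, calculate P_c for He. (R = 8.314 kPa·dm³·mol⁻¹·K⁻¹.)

P_c ≈ 234.7 kPa

For a van der Waals gas, P_c = a/(27b²).
P_c = 3.47/(27×(0.0234)²) = 3.47/0.014784 = 234.7 kPa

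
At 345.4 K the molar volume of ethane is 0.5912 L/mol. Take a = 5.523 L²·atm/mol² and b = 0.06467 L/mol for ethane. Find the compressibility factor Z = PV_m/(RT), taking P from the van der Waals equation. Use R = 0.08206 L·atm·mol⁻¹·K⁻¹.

P = RT/(V_m − b) − a/V_m² = (0.08206)(345.4)/(0.5912 − 0.06467) − 5.523/(0.5912)²
  = 28.344/0.52653 − 15.802 = 53.832 − 15.802 = 38.030 atm
Z = PV_m/(RT) = (38.030)(0.5912)/((0.08206)(345.4)) = 22.483/28.344 = 0.7932

Z ≈ 0.7932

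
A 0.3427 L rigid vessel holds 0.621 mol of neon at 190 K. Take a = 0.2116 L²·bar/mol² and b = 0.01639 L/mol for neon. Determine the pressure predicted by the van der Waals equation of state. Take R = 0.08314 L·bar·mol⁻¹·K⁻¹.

P = nRT/(V − nb) − a n²/V²
nRT/(V − nb) = (0.621)(0.08314)(190)/(0.3427 − 0.621×0.01639) = 9.8097/0.33252 = 29.501 bar
a n²/V² = (0.2116)(0.621)²/(0.3427)² = 0.69482 bar
P = 29.501 − 0.69482 = 28.81 bar

P ≈ 28.81 bar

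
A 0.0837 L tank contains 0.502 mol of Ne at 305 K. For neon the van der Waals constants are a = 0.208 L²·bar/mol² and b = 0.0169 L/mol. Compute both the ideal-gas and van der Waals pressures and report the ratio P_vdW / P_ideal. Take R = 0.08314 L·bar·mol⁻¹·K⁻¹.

Ideal: P_ideal = nRT/V = (0.502)(0.08314)(305)/0.0837 = 152.086 bar
vdW: P = nRT/(V − nb) − a n²/V² = 12.7296/0.0752162 − 0.0524168/0.00700569 = 169.240 − 7.48203 = 161.758 bar
Ratio = 161.758/152.086 = 1.064

P_vdW / P_ideal ≈ 1.064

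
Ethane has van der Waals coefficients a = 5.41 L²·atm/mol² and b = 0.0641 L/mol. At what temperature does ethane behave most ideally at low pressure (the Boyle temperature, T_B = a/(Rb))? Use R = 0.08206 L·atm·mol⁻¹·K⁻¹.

For a van der Waals gas the second virial coefficient B₂ = b − a/(RT) vanishes at T_B = a/(Rb).
T_B = 5.41/(0.08206×0.0641) = 5.41/0.0052600 = 1029 K

T_B ≈ 1029 K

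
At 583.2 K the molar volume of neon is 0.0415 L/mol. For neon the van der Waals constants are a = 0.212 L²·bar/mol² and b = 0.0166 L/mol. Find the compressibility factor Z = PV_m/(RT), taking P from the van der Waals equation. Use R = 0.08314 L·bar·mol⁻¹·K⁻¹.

Z ≈ 1.561

P = RT/(V_m − b) − a/V_m² = (0.08314)(583.2)/(0.0415 − 0.0166) − 0.212/(0.0415)²
  = 48.487/0.024900 − 123.09 = 1947.3 − 123.09 = 1824.2 bar
Z = PV_m/(RT) = (1824.2)(0.0415)/((0.08314)(583.2)) = 75.704/48.487 = 1.561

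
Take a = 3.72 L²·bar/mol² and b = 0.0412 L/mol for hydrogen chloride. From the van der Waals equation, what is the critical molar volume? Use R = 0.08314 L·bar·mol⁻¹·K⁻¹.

For a van der Waals gas, V_m,c = 3b.
V_m,c = 3×0.0412 = 0.1236 L/mol

V_m,c ≈ 0.1236 L/mol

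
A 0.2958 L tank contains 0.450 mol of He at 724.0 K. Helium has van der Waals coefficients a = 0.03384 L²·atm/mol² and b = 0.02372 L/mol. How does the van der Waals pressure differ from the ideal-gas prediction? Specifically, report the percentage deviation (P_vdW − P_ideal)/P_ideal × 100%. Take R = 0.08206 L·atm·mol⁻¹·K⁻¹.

Ideal: P_ideal = nRT/V = (0.450)(0.08206)(724.0)/0.2958 = 90.3825 atm
vdW: P = nRT/(V − nb) − a n²/V² = 26.7351/0.285126 − 0.00685260/0.0874976 = 93.7659 − 0.0783176 = 93.6876 atm
% deviation = (93.6876 − 90.3825)/90.3825 × 100% = 3.66%

3.66 %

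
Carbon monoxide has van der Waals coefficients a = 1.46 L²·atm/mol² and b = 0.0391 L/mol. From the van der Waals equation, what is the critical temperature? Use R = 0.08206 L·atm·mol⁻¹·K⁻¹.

T_c ≈ 134.8 K

For a van der Waals gas, T_c = 8a/(27Rb).
T_c = 8×1.46/(27×0.08206×0.0391) = 11.680/0.086631 = 134.8 K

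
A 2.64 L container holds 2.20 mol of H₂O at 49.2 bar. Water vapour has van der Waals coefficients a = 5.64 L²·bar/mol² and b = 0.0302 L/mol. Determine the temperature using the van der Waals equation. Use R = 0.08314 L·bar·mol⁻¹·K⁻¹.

T = (P + a n²/V²)(V − nb)/(nR)
P + a n²/V² = 49.2 + (5.64)(2.20)²/(2.64)² = 53.117 bar
V − nb = 2.64 − (2.20)(0.0302) = 2.5736 L
T = (53.117)(2.5736)/((2.20)(0.08314)) = 747.4 K

T ≈ 747.4 K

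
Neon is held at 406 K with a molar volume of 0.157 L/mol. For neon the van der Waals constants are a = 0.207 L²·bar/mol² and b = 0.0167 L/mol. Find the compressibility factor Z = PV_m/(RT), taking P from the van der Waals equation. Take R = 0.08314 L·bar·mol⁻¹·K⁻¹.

P = RT/(V_m − b) − a/V_m² = (0.08314)(406)/(0.157 − 0.0167) − 0.207/(0.157)²
  = 33.755/0.14030 − 8.3979 = 240.59 − 8.3979 = 232.19 bar
Z = PV_m/(RT) = (232.19)(0.157)/((0.08314)(406)) = 36.454/33.755 = 1.080

Z ≈ 1.080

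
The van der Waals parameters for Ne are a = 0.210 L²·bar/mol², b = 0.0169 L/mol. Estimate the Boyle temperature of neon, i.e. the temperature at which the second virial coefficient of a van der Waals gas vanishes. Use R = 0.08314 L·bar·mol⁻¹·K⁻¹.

For a van der Waals gas the second virial coefficient B₂ = b − a/(RT) vanishes at T_B = a/(Rb).
T_B = 0.210/(0.08314×0.0169) = 0.210/0.0014051 = 149.5 K

T_B ≈ 149.5 K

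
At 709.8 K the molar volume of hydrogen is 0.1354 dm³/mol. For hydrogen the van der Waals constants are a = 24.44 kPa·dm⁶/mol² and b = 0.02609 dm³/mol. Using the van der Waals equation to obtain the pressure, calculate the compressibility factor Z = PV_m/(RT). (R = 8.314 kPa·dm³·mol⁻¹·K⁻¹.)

P = RT/(V_m − b) − a/V_m² = (8.314)(709.8)/(0.1354 − 0.02609) − 24.44/(0.1354)²
  = 5901.3/0.10931 − 1333.1 = 53987 − 1333.1 = 52654 kPa
Z = PV_m/(RT) = (52654)(0.1354)/((8.314)(709.8)) = 7129.4/5901.3 = 1.208

Z ≈ 1.208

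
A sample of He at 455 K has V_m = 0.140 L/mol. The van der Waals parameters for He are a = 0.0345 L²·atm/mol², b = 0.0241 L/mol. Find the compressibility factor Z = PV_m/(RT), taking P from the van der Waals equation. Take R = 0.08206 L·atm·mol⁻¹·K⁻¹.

P = RT/(V_m − b) − a/V_m² = (0.08206)(455)/(0.140 − 0.0241) − 0.0345/(0.140)²
  = 37.337/0.11590 − 1.7602 = 322.15 − 1.7602 = 320.39 atm
Z = PV_m/(RT) = (320.39)(0.140)/((0.08206)(455)) = 44.855/37.337 = 1.201

Z ≈ 1.201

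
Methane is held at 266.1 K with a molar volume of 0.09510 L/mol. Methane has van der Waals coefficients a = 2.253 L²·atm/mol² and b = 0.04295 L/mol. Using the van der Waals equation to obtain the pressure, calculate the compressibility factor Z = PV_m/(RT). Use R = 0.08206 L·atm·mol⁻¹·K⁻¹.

Z ≈ 0.7386

P = RT/(V_m − b) − a/V_m² = (0.08206)(266.1)/(0.09510 − 0.04295) − 2.253/(0.09510)²
  = 21.836/0.052150 − 249.12 = 418.72 − 249.12 = 169.60 atm
Z = PV_m/(RT) = (169.60)(0.09510)/((0.08206)(266.1)) = 16.129/21.836 = 0.7386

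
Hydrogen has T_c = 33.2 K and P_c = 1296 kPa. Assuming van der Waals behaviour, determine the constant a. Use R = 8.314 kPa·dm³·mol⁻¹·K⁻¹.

From T_c = 8a/(27Rb) and P_c = a/(27b²): a = 27 R² T_c²/(64 P_c).
a = 27×(8.314)²×(33.2)²/(64×1296) = 2057122/82944 = 24.80 kPa·dm⁶/mol²

a ≈ 24.80 kPa·dm⁶/mol²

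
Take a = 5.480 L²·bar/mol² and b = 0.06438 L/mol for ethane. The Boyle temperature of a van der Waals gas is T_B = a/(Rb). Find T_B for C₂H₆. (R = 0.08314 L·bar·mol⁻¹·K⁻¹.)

T_B ≈ 1024 K

For a van der Waals gas the second virial coefficient B₂ = b − a/(RT) vanishes at T_B = a/(Rb).
T_B = 5.480/(0.08314×0.06438) = 5.480/0.0053526 = 1024 K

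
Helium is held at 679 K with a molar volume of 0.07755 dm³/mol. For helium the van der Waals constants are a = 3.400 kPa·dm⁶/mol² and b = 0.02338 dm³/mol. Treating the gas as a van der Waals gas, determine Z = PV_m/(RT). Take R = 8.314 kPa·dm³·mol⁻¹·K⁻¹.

Z ≈ 1.424

P = RT/(V_m − b) − a/V_m² = (8.314)(679)/(0.07755 − 0.02338) − 3.400/(0.07755)²
  = 5645.2/0.054170 − 565.35 = 104213 − 565.35 = 103648 kPa
Z = PV_m/(RT) = (103648)(0.07755)/((8.314)(679)) = 8037.9/5645.2 = 1.424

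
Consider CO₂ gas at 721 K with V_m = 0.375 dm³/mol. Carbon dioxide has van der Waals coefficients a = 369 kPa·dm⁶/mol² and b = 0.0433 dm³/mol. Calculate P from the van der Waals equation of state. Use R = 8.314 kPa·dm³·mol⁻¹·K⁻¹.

P = RT/(V_m − b) − a/V_m²
RT/(V_m − b) = (8.314)(721)/(0.375 − 0.0433) = 5994.4/0.33170 = 18072 kPa
a/V_m² = 369/(0.375)² = 2624.0 kPa
P = 18072 − 2624.0 = 15448 kPa

P ≈ 15448 kPa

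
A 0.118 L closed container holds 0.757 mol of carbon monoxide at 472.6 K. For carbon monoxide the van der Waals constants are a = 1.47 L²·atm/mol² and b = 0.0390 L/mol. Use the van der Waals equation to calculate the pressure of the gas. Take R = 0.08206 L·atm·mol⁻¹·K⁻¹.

P ≈ 271.3 atm

P = nRT/(V − nb) − a n²/V²
nRT/(V − nb) = (0.757)(0.08206)(472.6)/(0.118 − 0.757×0.0390) = 29.358/0.088477 = 331.82 atm
a n²/V² = (1.47)(0.757)²/(0.118)² = 60.499 atm
P = 331.82 − 60.499 = 271.3 atm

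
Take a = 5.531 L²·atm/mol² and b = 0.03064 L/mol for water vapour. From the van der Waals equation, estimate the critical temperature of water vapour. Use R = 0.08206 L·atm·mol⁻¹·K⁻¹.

T_c ≈ 651.8 K

For a van der Waals gas, T_c = 8a/(27Rb).
T_c = 8×5.531/(27×0.08206×0.03064) = 44.248/0.067887 = 651.8 K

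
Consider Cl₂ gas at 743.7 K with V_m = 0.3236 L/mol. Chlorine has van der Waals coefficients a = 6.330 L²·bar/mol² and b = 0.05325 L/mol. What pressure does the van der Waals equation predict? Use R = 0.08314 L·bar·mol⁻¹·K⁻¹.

P ≈ 168.3 bar

P = RT/(V_m − b) − a/V_m²
RT/(V_m − b) = (0.08314)(743.7)/(0.3236 − 0.05325) = 61.831/0.27035 = 228.71 bar
a/V_m² = 6.330/(0.3236)² = 60.449 bar
P = 228.71 − 60.449 = 168.3 bar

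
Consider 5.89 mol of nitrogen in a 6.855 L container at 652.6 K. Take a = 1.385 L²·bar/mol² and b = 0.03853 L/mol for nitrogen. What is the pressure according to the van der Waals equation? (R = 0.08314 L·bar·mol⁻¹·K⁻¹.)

P = nRT/(V − nb) − a n²/V²
nRT/(V − nb) = (5.89)(0.08314)(652.6)/(6.855 − 5.89×0.03853) = 319.57/6.6281 = 48.214 bar
a n²/V² = (1.385)(5.89)²/(6.855)² = 1.0225 bar
P = 48.214 − 1.0225 = 47.19 bar

P ≈ 47.19 bar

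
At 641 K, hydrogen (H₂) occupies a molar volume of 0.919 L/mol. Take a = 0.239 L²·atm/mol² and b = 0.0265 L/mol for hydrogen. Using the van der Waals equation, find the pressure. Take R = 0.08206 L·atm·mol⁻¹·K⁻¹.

P = RT/(V_m − b) − a/V_m²
RT/(V_m − b) = (0.08206)(641)/(0.919 − 0.0265) = 52.600/0.89250 = 58.936 atm
a/V_m² = 0.239/(0.919)² = 0.28299 atm
P = 58.936 − 0.28299 = 58.65 atm

P ≈ 58.65 atm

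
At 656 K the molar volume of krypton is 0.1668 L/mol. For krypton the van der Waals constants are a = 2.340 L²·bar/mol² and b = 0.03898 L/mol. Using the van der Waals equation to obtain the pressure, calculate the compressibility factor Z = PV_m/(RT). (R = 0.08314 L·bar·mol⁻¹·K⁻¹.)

P = RT/(V_m − b) − a/V_m² = (0.08314)(656)/(0.1668 − 0.03898) − 2.340/(0.1668)²
  = 54.540/0.12782 − 84.105 = 426.69 − 84.105 = 342.59 bar
Z = PV_m/(RT) = (342.59)(0.1668)/((0.08314)(656)) = 57.144/54.540 = 1.048

Z ≈ 1.048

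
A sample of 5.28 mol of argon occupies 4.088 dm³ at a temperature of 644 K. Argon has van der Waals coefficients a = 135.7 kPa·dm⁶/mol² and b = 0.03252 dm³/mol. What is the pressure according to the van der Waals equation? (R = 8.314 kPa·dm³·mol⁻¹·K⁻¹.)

P ≈ 6992 kPa

P = nRT/(V − nb) − a n²/V²
nRT/(V − nb) = (5.28)(8.314)(644)/(4.088 − 5.28×0.03252) = 28270/3.9163 = 7218.5 kPa
a n²/V² = (135.7)(5.28)²/(4.088)² = 226.37 kPa
P = 7218.5 − 226.37 = 6992 kPa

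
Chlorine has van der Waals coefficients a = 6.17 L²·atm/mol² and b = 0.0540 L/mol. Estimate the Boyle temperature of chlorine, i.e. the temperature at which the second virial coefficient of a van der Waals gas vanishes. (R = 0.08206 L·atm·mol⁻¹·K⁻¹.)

For a van der Waals gas the second virial coefficient B₂ = b − a/(RT) vanishes at T_B = a/(Rb).
T_B = 6.17/(0.08206×0.0540) = 6.17/0.0044312 = 1392 K

T_B ≈ 1392 K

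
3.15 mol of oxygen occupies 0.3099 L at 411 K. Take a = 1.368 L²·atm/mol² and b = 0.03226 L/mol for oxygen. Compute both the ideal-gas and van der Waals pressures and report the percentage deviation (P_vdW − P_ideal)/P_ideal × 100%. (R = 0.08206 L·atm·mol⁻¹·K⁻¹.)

Ideal: P_ideal = nRT/V = (3.15)(0.08206)(411)/0.3099 = 342.817 atm
vdW: P = nRT/(V − nb) − a n²/V² = 106.239/0.208281 − 13.5740/0.0960380 = 510.075 − 141.340 = 368.735 atm
% deviation = (368.735 − 342.817)/342.817 × 100% = 7.56%

7.56 %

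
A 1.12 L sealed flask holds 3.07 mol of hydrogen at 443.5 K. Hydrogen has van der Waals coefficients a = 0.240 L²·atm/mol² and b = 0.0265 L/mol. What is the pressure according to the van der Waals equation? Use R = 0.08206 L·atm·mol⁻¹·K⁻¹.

P = nRT/(V − nb) − a n²/V²
nRT/(V − nb) = (3.07)(0.08206)(443.5)/(1.12 − 3.07×0.0265) = 111.73/1.0386 = 107.58 atm
a n²/V² = (0.240)(3.07)²/(1.12)² = 1.8032 atm
P = 107.58 − 1.8032 = 105.8 atm

P ≈ 105.8 atm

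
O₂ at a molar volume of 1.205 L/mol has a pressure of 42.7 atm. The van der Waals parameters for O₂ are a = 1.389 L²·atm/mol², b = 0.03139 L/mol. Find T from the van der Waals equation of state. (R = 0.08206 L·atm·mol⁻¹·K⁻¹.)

T ≈ 624.4 K

T = (P + a/V_m²)(V_m − b)/R
P + a/V_m² = 42.7 + 1.389/(1.205)² = 43.657 atm
V_m − b = 1.205 − 0.03139 = 1.1736 L/mol
T = (43.657)(1.1736)/0.08206 = 624.4 K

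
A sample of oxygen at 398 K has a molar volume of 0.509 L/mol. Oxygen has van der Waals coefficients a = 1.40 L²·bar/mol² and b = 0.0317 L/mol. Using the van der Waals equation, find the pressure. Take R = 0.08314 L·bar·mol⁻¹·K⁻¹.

P ≈ 63.92 bar

P = RT/(V_m − b) − a/V_m²
RT/(V_m − b) = (0.08314)(398)/(0.509 − 0.0317) = 33.090/0.47730 = 69.327 bar
a/V_m² = 1.40/(0.509)² = 5.4037 bar
P = 69.327 − 5.4037 = 63.92 bar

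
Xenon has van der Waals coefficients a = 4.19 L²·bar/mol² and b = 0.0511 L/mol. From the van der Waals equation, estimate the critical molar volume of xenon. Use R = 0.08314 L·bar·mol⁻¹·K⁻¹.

For a van der Waals gas, V_m,c = 3b.
V_m,c = 3×0.0511 = 0.1533 L/mol

V_m,c ≈ 0.1533 L/mol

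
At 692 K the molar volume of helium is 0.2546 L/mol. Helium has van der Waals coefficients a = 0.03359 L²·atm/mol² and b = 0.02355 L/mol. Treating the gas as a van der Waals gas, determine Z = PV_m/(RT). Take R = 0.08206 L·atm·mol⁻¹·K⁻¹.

Z ≈ 1.100

P = RT/(V_m − b) − a/V_m² = (0.08206)(692)/(0.2546 − 0.02355) − 0.03359/(0.2546)²
  = 56.786/0.23105 − 0.51819 = 245.77 − 0.51819 = 245.25 atm
Z = PV_m/(RT) = (245.25)(0.2546)/((0.08206)(692)) = 62.441/56.786 = 1.100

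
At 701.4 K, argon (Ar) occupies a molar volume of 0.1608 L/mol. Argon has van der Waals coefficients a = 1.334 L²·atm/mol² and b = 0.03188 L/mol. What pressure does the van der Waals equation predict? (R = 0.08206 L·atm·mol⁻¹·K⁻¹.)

P ≈ 394.9 atm

P = RT/(V_m − b) − a/V_m²
RT/(V_m − b) = (0.08206)(701.4)/(0.1608 − 0.03188) = 57.557/0.12892 = 446.46 atm
a/V_m² = 1.334/(0.1608)² = 51.592 atm
P = 446.46 − 51.592 = 394.9 atm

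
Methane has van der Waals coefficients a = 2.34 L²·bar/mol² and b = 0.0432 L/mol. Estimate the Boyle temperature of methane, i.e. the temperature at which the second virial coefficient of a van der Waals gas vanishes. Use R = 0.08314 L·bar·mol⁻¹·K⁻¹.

T_B ≈ 651.5 K

For a van der Waals gas the second virial coefficient B₂ = b − a/(RT) vanishes at T_B = a/(Rb).
T_B = 2.34/(0.08314×0.0432) = 2.34/0.0035916 = 651.5 K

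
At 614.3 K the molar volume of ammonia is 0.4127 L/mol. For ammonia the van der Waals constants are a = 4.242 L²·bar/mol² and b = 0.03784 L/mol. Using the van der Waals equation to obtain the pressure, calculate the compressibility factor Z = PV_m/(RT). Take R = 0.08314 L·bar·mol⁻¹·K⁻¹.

P = RT/(V_m − b) − a/V_m² = (0.08314)(614.3)/(0.4127 − 0.03784) − 4.242/(0.4127)²
  = 51.073/0.37486 − 24.906 = 136.25 − 24.906 = 111.34 bar
Z = PV_m/(RT) = (111.34)(0.4127)/((0.08314)(614.3)) = 45.950/51.073 = 0.8997

Z ≈ 0.8997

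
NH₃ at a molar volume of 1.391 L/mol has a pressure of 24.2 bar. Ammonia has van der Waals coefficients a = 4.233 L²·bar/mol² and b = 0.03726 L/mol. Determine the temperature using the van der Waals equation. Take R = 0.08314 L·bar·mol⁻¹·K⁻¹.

T ≈ 429.7 K

T = (P + a/V_m²)(V_m − b)/R
P + a/V_m² = 24.2 + 4.233/(1.391)² = 26.388 bar
V_m − b = 1.391 − 0.03726 = 1.3537 L/mol
T = (26.388)(1.3537)/0.08314 = 429.7 K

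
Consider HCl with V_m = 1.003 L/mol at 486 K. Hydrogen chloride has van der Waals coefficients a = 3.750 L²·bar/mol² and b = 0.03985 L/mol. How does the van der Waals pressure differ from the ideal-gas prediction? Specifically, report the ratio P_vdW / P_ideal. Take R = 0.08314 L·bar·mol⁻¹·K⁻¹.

Ideal: P_ideal = RT/V_m = (0.08314)(486)/1.003 = 40.2852 bar
vdW: P = RT/(V_m − b) − a/V_m² = 40.4060/0.963150 − 3.750/1.00601 = 41.9519 − 3.72760 = 38.2243 bar
Ratio = 38.2243/40.2852 = 0.9488

P_vdW / P_ideal ≈ 0.9488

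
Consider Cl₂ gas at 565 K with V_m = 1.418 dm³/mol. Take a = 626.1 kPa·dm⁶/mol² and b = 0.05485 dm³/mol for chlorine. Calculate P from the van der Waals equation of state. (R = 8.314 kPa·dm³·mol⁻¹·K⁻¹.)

P = RT/(V_m − b) − a/V_m²
RT/(V_m − b) = (8.314)(565)/(1.418 − 0.05485) = 4697.4/1.3632 = 3445.9 kPa
a/V_m² = 626.1/(1.418)² = 311.38 kPa
P = 3445.9 − 311.38 = 3135 kPa

P ≈ 3135 kPa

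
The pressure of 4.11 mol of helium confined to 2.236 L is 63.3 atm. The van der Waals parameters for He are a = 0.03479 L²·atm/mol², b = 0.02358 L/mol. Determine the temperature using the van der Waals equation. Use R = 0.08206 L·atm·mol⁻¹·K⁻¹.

T = (P + a n²/V²)(V − nb)/(nR)
P + a n²/V² = 63.3 + (0.03479)(4.11)²/(2.236)² = 63.418 atm
V − nb = 2.236 − (4.11)(0.02358) = 2.1391 L
T = (63.418)(2.1391)/((4.11)(0.08206)) = 402.2 K

T ≈ 402.2 K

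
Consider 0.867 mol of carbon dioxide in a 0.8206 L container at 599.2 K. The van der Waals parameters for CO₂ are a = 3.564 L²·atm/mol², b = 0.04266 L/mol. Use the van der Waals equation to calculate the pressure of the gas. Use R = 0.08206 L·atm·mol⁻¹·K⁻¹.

P ≈ 50.42 atm

P = nRT/(V − nb) − a n²/V²
nRT/(V − nb) = (0.867)(0.08206)(599.2)/(0.8206 − 0.867×0.04266) = 42.631/0.78361 = 54.403 atm
a n²/V² = (3.564)(0.867)²/(0.8206)² = 3.9784 atm
P = 54.403 − 3.9784 = 50.42 atm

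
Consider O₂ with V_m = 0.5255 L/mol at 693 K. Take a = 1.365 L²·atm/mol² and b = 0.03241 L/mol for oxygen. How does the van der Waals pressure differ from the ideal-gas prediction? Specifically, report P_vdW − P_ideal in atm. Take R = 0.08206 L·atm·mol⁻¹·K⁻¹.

ΔP ≈ 2.17 atm

Ideal: P_ideal = RT/V_m = (0.08206)(693)/0.5255 = 108.216 atm
vdW: P = RT/(V_m − b) − a/V_m² = 56.8676/0.493090 − 1.365/0.276150 = 115.329 − 4.94297 = 110.386 atm
ΔP = 110.386 − 108.216 = 2.17 atm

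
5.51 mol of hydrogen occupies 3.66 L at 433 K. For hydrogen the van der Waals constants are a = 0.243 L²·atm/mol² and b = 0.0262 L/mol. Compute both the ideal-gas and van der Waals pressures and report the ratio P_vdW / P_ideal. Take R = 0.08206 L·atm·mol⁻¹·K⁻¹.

P_vdW / P_ideal ≈ 1.031

Ideal: P_ideal = nRT/V = (5.51)(0.08206)(433)/3.66 = 53.4921 atm
vdW: P = nRT/(V − nb) − a n²/V² = 195.781/3.51564 − 7.37750/13.3956 = 55.6886 − 0.550741 = 55.1379 atm
Ratio = 55.1379/53.4921 = 1.031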